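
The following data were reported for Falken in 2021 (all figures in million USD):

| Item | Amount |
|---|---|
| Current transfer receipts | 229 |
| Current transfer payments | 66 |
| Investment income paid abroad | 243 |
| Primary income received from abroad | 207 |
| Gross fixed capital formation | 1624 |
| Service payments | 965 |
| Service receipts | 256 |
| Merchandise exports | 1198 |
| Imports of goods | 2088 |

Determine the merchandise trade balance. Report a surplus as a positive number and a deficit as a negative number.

Goods balance = 1198 - 2088 = -890

-890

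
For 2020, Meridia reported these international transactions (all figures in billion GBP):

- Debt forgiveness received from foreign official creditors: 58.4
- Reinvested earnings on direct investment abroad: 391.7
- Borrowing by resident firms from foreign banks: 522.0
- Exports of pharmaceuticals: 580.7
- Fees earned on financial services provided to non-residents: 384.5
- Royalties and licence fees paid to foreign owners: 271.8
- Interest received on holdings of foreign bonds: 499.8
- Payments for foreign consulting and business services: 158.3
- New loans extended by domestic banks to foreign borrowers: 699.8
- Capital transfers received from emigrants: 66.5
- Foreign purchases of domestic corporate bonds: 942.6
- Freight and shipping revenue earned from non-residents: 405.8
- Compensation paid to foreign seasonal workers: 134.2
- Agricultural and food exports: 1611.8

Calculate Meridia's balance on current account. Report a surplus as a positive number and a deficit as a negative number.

Goods: 580.7 + 1611.8 = 2192.5
Services: 405.8 - 158.3 + 384.5 - 271.8 = 360.2
Primary income: 499.8 - 134.2 + 391.7 = 757.3
Current account = 2192.5 + 360.2 + 757.3 = 3310.0
(Excluded from the current account — capital account: debt forgiveness received from foreign official creditors 58.4, capital transfers received from emigrants 66.5; financial account: borrowing by resident firms from foreign banks 522.0, new loans extended by domestic banks to foreign borrowers 699.8, foreign purchases of domestic corporate bonds 942.6.)

3310.0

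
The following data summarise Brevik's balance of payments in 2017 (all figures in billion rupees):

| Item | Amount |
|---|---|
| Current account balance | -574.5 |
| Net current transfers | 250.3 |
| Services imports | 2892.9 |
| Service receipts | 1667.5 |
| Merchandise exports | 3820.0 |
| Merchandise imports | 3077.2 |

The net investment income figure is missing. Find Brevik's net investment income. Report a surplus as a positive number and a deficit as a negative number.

-342.2

Current account = goods balance + services balance + net primary income + net secondary income
Sum of the known components = -232.3
Net investment income = CA - (known components) = -574.5 - (-232.3) = -342.2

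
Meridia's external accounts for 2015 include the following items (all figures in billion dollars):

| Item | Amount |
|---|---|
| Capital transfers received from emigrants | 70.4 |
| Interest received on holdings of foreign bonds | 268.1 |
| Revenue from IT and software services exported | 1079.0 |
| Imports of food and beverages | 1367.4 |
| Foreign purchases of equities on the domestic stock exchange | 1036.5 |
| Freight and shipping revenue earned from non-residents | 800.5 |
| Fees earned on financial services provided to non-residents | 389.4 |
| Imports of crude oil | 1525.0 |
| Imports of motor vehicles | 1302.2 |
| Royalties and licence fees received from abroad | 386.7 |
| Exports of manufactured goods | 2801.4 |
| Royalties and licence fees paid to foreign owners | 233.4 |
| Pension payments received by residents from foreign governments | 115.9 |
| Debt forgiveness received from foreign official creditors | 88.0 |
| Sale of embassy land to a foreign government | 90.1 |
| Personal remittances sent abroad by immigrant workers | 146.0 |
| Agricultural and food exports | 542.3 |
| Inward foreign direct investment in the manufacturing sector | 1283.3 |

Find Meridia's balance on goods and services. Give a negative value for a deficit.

Goods: -1525.0 + 542.3 - 1302.2 - 1367.4 + 2801.4 = -850.9
Services: 389.4 + 1079.0 + 800.5 - 233.4 + 386.7 = 2422.2
Trade balance = -850.9 + 2422.2 = 1571.3
(Excluded from the trade balance — capital account: capital transfers received from emigrants 70.4, debt forgiveness received from foreign official creditors 88.0, sale of embassy land to a foreign government 90.1; primary income: interest received on holdings of foreign bonds 268.1; financial account: foreign purchases of equities on the domestic stock exchange 1036.5, inward foreign direct investment in the manufacturing sector 1283.3; secondary income: pension payments received by residents from foreign governments 115.9, personal remittances sent abroad by immigrant workers 146.0.)

1571.3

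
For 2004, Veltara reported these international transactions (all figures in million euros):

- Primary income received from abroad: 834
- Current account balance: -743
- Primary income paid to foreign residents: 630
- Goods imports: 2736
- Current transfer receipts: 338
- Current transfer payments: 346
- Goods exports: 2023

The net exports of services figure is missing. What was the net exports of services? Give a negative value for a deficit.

Current account = goods balance + services balance + net primary income + net secondary income
Sum of the known components = -517
Net exports of services = CA - (known components) = -743 - (-517) = -226

-226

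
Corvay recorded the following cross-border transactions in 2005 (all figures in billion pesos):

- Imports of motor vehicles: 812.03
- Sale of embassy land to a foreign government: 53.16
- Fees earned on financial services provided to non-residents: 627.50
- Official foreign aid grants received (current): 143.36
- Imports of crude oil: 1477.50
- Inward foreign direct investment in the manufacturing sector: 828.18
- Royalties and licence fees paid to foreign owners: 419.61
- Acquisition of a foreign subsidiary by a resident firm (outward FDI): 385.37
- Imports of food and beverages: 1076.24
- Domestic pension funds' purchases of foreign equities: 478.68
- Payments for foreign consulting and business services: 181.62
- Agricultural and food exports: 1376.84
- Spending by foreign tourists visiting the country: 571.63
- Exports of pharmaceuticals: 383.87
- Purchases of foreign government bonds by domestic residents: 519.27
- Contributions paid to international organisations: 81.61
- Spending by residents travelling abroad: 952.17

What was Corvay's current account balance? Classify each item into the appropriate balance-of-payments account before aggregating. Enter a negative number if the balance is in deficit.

-1897.58

Goods: -1477.50 - 1076.24 + 383.87 + 1376.84 - 812.03 = -1605.06
Services: -952.17 + 571.63 - 181.62 + 627.50 - 419.61 = -354.27
Secondary income: 143.36 - 81.61 = 61.75
Current account = (-1605.06) + (-354.27) + 61.75 = -1897.58
(Excluded from the current account — capital account: sale of embassy land to a foreign government 53.16; financial account: inward foreign direct investment in the manufacturing sector 828.18, acquisition of a foreign subsidiary by a resident firm (outward FDI) 385.37, domestic pension funds' purchases of foreign equities 478.68, purchases of foreign government bonds by domestic residents 519.27.)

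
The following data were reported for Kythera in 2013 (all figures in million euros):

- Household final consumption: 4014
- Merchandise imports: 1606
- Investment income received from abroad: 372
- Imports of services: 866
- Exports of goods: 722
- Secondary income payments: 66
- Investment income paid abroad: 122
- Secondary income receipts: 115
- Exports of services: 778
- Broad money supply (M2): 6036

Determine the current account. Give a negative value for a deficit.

-673

Goods balance = 722 - 1606 = -884
Services balance = 778 - 866 = -88
Trade balance (goods + services) = -884 + (-88) = -972
Net primary income = 372 - 122 = 250
Net secondary income = 115 - 66 = 49
Current account = -972 + 250 + 49 = -673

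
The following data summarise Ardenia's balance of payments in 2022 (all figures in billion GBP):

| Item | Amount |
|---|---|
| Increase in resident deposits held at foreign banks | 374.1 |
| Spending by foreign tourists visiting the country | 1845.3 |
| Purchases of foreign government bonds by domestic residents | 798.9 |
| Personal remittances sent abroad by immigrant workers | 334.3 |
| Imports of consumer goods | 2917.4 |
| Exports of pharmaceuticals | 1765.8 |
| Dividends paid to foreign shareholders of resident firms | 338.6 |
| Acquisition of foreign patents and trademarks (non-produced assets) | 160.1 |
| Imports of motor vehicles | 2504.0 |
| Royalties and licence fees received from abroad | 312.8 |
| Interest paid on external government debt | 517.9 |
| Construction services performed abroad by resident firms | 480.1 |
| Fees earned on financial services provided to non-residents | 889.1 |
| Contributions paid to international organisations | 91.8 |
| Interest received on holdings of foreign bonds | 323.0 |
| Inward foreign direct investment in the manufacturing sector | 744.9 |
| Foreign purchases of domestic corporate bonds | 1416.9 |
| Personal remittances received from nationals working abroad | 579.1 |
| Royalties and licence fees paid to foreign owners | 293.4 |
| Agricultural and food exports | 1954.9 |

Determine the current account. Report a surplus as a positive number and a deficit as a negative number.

Goods: 1954.9 + 1765.8 - 2504.0 - 2917.4 = -1700.7
Services: 1845.3 + 889.1 + 312.8 + 480.1 - 293.4 = 3233.9
Primary income: -338.6 - 517.9 + 323.0 = -533.5
Secondary income: -91.8 + 579.1 - 334.3 = 153.0
Current account = (-1700.7) + 3233.9 + (-533.5) + 153.0 = 1152.7
(Excluded from the current account — financial account: increase in resident deposits held at foreign banks 374.1, purchases of foreign government bonds by domestic residents 798.9, inward foreign direct investment in the manufacturing sector 744.9, foreign purchases of domestic corporate bonds 1416.9; capital account: acquisition of foreign patents and trademarks (non-produced assets) 160.1.)

1152.7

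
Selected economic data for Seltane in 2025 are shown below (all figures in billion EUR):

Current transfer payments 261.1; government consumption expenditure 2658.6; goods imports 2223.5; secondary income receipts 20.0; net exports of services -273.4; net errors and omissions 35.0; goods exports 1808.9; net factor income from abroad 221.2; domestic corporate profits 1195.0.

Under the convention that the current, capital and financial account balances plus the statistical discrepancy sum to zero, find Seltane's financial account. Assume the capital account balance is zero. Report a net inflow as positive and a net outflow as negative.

672.9

Goods balance = 1808.9 - 2223.5 = -414.6
Services balance = -273.4
Trade balance (goods + services) = -414.6 + (-273.4) = -688.0
Net primary income = 221.2
Net secondary income = 20.0 - 261.1 = -241.1
Current account = -688.0 + 221.2 + (-241.1) = -707.9
Financial account = -(-707.9 + 35.0) = 672.9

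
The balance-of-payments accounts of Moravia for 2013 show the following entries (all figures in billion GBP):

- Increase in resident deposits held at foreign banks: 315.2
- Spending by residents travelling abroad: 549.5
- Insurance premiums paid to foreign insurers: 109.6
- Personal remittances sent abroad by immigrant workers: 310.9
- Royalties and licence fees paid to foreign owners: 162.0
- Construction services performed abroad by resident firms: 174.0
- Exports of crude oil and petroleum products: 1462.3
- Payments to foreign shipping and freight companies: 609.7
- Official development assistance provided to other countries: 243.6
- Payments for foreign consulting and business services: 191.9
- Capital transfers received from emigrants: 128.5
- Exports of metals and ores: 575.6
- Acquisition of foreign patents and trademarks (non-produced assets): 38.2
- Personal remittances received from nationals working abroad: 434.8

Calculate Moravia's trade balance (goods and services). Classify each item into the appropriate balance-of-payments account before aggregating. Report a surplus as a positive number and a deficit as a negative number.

589.2

Goods: 575.6 + 1462.3 = 2037.9
Services: -109.6 - 191.9 - 162.0 - 549.5 - 609.7 + 174.0 = -1448.7
Trade balance = 2037.9 + (-1448.7) = 589.2
(Excluded from the trade balance — financial account: increase in resident deposits held at foreign banks 315.2; secondary income: personal remittances sent abroad by immigrant workers 310.9, official development assistance provided to other countries 243.6, personal remittances received from nationals working abroad 434.8; capital account: capital transfers received from emigrants 128.5, acquisition of foreign patents and trademarks (non-produced assets) 38.2.)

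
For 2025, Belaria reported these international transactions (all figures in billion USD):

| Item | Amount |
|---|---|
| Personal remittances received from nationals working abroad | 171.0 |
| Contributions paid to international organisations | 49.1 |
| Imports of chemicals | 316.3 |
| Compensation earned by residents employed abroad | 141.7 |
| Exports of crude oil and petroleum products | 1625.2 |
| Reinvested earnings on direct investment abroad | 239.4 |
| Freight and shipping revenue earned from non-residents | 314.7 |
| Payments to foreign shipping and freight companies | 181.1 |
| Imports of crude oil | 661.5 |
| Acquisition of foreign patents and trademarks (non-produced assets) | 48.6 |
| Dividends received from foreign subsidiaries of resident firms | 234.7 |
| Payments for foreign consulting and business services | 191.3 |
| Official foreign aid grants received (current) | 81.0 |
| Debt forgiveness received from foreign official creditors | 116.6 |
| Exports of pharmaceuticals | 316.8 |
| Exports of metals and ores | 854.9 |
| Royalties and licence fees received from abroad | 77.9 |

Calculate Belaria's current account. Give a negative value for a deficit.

2658.0

Goods: -316.3 + 316.8 + 854.9 + 1625.2 - 661.5 = 1819.1
Services: -191.3 + 314.7 + 77.9 - 181.1 = 20.2
Primary income: 141.7 + 239.4 + 234.7 = 615.8
Secondary income: -49.1 + 171.0 + 81.0 = 202.9
Current account = 1819.1 + 20.2 + 615.8 + 202.9 = 2658.0
(Excluded from the current account — capital account: acquisition of foreign patents and trademarks (non-produced assets) 48.6, debt forgiveness received from foreign official creditors 116.6.)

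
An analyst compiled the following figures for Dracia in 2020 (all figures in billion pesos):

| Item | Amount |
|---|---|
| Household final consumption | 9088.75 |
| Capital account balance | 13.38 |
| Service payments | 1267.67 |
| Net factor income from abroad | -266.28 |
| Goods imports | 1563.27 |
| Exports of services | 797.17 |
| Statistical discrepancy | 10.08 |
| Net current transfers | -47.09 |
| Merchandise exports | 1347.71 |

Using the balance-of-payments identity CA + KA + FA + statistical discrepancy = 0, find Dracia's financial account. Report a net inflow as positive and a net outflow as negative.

Goods balance = 1347.71 - 1563.27 = -215.56
Services balance = 797.17 - 1267.67 = -470.50
Trade balance (goods + services) = -215.56 + (-470.50) = -686.06
Net primary income = -266.28
Net secondary income = -47.09
Current account = -686.06 + (-266.28) + (-47.09) = -999.43
Financial account = -(-999.43 + 13.38 + 10.08) = 975.97

975.97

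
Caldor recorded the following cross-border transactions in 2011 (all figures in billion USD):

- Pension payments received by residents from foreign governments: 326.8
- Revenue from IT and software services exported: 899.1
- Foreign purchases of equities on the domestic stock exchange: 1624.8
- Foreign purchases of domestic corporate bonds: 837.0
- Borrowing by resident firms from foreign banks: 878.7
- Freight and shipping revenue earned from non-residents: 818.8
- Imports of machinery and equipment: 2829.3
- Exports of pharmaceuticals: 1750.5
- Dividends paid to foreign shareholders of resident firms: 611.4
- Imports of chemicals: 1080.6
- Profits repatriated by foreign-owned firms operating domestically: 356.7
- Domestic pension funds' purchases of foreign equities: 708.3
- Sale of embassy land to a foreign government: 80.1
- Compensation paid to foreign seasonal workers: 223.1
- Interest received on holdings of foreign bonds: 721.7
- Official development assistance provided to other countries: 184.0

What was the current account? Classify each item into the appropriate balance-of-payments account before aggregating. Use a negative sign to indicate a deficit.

Goods: -1080.6 + 1750.5 - 2829.3 = -2159.4
Services: 899.1 + 818.8 = 1717.9
Primary income: -611.4 - 223.1 + 721.7 - 356.7 = -469.5
Secondary income: -184.0 + 326.8 = 142.8
Current account = (-2159.4) + 1717.9 + (-469.5) + 142.8 = -768.2
(Excluded from the current account — financial account: foreign purchases of equities on the domestic stock exchange 1624.8, foreign purchases of domestic corporate bonds 837.0, borrowing by resident firms from foreign banks 878.7, domestic pension funds' purchases of foreign equities 708.3; capital account: sale of embassy land to a foreign government 80.1.)

-768.2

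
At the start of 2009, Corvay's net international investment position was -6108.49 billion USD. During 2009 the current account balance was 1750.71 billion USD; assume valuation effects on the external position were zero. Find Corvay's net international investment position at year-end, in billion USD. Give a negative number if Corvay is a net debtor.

With no valuation effects, change in NIIP = current account = 1750.71
End-of-year NIIP = -6108.49 + 1750.71 = -4357.78

-4357.78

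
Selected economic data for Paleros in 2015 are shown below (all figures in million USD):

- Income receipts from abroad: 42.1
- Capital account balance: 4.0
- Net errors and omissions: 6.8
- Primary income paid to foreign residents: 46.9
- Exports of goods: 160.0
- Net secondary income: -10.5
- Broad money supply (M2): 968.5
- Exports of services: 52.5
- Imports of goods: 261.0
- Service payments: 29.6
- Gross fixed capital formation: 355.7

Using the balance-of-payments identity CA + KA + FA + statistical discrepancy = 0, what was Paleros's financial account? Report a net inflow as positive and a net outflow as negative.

Goods balance = 160.0 - 261.0 = -101.0
Services balance = 52.5 - 29.6 = 22.9
Trade balance (goods + services) = -101.0 + 22.9 = -78.1
Net primary income = 42.1 - 46.9 = -4.8
Net secondary income = -10.5
Current account = -78.1 + (-4.8) + (-10.5) = -93.4
Financial account = -(-93.4 + 4.0 + 6.8) = 82.6

82.6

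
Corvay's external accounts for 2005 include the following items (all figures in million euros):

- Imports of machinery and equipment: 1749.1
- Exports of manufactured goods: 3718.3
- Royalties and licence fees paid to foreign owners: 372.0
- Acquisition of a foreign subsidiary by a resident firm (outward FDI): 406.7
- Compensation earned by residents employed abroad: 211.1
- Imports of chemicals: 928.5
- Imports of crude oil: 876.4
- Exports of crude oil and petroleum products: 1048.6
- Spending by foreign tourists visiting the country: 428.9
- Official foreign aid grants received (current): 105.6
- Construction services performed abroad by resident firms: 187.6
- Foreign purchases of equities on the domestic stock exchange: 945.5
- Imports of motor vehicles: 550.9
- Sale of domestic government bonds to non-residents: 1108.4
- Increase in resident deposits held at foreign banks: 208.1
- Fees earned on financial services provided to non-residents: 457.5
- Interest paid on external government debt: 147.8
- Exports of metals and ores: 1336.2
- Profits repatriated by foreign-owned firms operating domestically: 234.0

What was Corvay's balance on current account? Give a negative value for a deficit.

Goods: 3718.3 + 1336.2 - 550.9 - 928.5 + 1048.6 - 876.4 - 1749.1 = 1998.2
Services: 187.6 - 372.0 + 457.5 + 428.9 = 702.0
Primary income: -147.8 + 211.1 - 234.0 = -170.7
Secondary income: 105.6
Current account = 1998.2 + 702.0 + (-170.7) + 105.6 = 2635.1
(Excluded from the current account — financial account: acquisition of a foreign subsidiary by a resident firm (outward FDI) 406.7, foreign purchases of equities on the domestic stock exchange 945.5, sale of domestic government bonds to non-residents 1108.4, increase in resident deposits held at foreign banks 208.1.)

2635.1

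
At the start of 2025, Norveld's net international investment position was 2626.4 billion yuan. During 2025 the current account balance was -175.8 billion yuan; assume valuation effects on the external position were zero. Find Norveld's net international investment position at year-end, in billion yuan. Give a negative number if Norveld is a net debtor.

2450.6

With no valuation effects, change in NIIP = current account = -175.8
End-of-year NIIP = 2626.4 + (-175.8) = 2450.6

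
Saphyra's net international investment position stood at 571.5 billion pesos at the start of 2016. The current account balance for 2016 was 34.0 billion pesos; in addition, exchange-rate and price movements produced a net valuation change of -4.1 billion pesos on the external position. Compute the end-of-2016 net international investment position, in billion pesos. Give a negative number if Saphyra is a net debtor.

601.4

Change in NIIP = current account + net valuation change = 34.0 + (-4.1) = 29.9
End-of-year NIIP = 571.5 + 29.9 = 601.4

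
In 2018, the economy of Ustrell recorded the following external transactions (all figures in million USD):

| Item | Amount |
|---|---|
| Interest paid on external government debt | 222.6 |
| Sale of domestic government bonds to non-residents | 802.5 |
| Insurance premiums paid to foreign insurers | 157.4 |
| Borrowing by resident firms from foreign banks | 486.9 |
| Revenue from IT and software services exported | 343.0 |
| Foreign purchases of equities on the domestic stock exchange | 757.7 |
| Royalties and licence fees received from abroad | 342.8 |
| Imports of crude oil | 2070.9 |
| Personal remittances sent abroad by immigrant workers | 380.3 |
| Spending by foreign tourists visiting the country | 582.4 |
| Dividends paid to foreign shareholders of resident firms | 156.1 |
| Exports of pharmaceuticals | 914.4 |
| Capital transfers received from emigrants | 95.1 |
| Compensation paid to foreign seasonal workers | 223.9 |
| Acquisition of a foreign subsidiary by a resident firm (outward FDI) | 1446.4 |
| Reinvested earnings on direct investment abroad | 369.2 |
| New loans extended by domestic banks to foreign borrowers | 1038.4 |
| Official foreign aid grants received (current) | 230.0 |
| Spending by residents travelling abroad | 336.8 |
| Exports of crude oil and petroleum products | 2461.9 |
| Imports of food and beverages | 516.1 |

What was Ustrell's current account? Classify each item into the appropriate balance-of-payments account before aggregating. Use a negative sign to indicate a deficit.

1179.6

Goods: 914.4 - 2070.9 + 2461.9 - 516.1 = 789.3
Services: -336.8 + 582.4 - 157.4 + 342.8 + 343.0 = 774.0
Primary income: -156.1 - 222.6 - 223.9 + 369.2 = -233.4
Secondary income: -380.3 + 230.0 = -150.3
Current account = 789.3 + 774.0 + (-233.4) + (-150.3) = 1179.6
(Excluded from the current account — financial account: sale of domestic government bonds to non-residents 802.5, borrowing by resident firms from foreign banks 486.9, foreign purchases of equities on the domestic stock exchange 757.7, acquisition of a foreign subsidiary by a resident firm (outward FDI) 1446.4, new loans extended by domestic banks to foreign borrowers 1038.4; capital account: capital transfers received from emigrants 95.1.)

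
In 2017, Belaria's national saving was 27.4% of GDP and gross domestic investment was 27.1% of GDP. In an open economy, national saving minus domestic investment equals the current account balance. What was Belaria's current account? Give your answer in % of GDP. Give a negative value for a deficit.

0.3

S - I = CA (net lending to the rest of the world).
CA = S - I = 27.4 - 27.1 = 0.3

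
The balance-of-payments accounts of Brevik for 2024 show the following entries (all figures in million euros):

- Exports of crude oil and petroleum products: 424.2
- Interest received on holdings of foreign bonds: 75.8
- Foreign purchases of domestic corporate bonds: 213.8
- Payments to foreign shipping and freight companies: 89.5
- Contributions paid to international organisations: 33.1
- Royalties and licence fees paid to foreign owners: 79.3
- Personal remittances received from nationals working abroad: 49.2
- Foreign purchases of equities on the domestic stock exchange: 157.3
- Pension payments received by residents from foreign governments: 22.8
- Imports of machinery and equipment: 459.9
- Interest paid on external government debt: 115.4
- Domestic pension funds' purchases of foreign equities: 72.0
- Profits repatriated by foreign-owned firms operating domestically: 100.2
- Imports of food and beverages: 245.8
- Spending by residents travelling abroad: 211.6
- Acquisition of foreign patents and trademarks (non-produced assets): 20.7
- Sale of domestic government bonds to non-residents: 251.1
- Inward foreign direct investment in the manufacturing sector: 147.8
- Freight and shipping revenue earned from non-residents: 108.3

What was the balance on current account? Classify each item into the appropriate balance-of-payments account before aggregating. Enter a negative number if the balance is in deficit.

Goods: 424.2 - 459.9 - 245.8 = -281.5
Services: 108.3 - 211.6 - 79.3 - 89.5 = -272.1
Primary income: -100.2 + 75.8 - 115.4 = -139.8
Secondary income: 22.8 + 49.2 - 33.1 = 38.9
Current account = (-281.5) + (-272.1) + (-139.8) + 38.9 = -654.5
(Excluded from the current account — financial account: foreign purchases of domestic corporate bonds 213.8, foreign purchases of equities on the domestic stock exchange 157.3, domestic pension funds' purchases of foreign equities 72.0, sale of domestic government bonds to non-residents 251.1, inward foreign direct investment in the manufacturing sector 147.8; capital account: acquisition of foreign patents and trademarks (non-produced assets) 20.7.)

-654.5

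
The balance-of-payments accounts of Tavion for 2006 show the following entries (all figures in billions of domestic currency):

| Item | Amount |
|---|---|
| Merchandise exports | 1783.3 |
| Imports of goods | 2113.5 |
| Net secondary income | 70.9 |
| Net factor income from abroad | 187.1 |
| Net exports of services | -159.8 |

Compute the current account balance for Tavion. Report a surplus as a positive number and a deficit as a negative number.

-232.0

Goods balance = 1783.3 - 2113.5 = -330.2
Services balance = -159.8
Trade balance (goods + services) = -330.2 + (-159.8) = -490.0
Net primary income = 187.1
Net secondary income = 70.9
Current account = -490.0 + 187.1 + 70.9 = -232.0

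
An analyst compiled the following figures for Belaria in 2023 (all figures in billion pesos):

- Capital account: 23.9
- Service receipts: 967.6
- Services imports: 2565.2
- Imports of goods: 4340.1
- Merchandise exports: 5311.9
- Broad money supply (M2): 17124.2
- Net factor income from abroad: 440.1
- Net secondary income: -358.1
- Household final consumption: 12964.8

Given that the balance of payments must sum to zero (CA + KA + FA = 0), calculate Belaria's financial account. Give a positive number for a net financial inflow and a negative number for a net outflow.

519.9

Goods balance = 5311.9 - 4340.1 = 971.8
Services balance = 967.6 - 2565.2 = -1597.6
Trade balance (goods + services) = 971.8 + (-1597.6) = -625.8
Net primary income = 440.1
Net secondary income = -358.1
Current account = -625.8 + 440.1 + (-358.1) = -543.8
Financial account = -(-543.8 + 23.9) = 519.9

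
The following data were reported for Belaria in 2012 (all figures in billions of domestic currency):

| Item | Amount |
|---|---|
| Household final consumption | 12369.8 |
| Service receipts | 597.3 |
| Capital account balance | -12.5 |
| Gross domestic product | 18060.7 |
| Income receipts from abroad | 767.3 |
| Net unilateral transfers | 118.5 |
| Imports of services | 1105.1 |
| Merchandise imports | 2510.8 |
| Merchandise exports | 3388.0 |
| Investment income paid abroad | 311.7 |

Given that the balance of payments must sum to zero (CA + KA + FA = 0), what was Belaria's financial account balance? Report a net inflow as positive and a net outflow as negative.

Goods balance = 3388.0 - 2510.8 = 877.2
Services balance = 597.3 - 1105.1 = -507.8
Trade balance (goods + services) = 877.2 + (-507.8) = 369.4
Net primary income = 767.3 - 311.7 = 455.6
Net secondary income = 118.5
Current account = 369.4 + 455.6 + 118.5 = 943.5
Financial account = -(943.5 + (-12.5)) = -931.0

-931.0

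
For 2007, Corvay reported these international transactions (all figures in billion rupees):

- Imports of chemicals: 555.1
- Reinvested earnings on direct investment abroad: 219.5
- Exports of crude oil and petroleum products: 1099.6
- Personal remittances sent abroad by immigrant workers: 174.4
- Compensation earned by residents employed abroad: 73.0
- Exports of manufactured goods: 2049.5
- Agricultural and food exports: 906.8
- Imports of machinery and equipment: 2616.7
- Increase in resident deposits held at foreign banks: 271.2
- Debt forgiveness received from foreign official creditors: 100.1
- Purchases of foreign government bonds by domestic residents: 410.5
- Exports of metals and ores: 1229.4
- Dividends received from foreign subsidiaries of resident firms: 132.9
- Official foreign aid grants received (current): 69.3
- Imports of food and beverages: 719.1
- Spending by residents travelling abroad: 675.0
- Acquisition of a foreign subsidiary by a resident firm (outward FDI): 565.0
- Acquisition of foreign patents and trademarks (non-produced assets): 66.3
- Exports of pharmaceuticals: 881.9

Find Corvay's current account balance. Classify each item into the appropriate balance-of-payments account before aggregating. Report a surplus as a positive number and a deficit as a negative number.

1921.6

Goods: 1099.6 - 555.1 + 906.8 - 2616.7 + 881.9 - 719.1 + 2049.5 + 1229.4 = 2276.3
Services: -675.0
Primary income: 73.0 + 132.9 + 219.5 = 425.4
Secondary income: -174.4 + 69.3 = -105.1
Current account = 2276.3 + (-675.0) + 425.4 + (-105.1) = 1921.6
(Excluded from the current account — financial account: increase in resident deposits held at foreign banks 271.2, purchases of foreign government bonds by domestic residents 410.5, acquisition of a foreign subsidiary by a resident firm (outward FDI) 565.0; capital account: debt forgiveness received from foreign official creditors 100.1, acquisition of foreign patents and trademarks (non-produced assets) 66.3.)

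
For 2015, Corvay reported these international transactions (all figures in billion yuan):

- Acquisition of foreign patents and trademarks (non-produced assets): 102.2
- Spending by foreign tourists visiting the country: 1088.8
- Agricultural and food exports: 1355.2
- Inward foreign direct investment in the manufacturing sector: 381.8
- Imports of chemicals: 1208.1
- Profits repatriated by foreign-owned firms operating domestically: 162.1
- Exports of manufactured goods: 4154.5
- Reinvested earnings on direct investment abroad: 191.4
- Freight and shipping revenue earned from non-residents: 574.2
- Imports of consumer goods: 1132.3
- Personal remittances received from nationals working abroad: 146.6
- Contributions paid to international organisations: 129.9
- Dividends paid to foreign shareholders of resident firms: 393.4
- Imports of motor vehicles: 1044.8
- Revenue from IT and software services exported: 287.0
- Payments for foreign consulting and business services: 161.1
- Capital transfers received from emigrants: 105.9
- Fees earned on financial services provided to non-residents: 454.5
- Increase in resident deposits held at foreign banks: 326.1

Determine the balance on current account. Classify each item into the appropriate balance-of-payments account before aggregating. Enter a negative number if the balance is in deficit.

Goods: 4154.5 + 1355.2 - 1208.1 - 1132.3 - 1044.8 = 2124.5
Services: 1088.8 - 161.1 + 574.2 + 454.5 + 287.0 = 2243.4
Primary income: -393.4 + 191.4 - 162.1 = -364.1
Secondary income: -129.9 + 146.6 = 16.7
Current account = 2124.5 + 2243.4 + (-364.1) + 16.7 = 4020.5
(Excluded from the current account — capital account: acquisition of foreign patents and trademarks (non-produced assets) 102.2, capital transfers received from emigrants 105.9; financial account: inward foreign direct investment in the manufacturing sector 381.8, increase in resident deposits held at foreign banks 326.1.)

4020.5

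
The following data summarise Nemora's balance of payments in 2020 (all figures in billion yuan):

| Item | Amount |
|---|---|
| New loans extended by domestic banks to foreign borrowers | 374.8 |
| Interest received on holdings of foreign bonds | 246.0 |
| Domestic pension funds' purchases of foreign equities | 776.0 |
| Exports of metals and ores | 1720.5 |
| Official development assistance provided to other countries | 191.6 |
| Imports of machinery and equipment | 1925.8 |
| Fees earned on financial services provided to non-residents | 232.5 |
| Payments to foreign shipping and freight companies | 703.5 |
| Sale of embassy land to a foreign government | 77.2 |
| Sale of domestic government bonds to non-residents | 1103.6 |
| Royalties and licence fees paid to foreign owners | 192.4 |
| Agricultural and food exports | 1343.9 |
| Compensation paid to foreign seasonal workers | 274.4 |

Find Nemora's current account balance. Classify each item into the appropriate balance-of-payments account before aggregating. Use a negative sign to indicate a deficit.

Goods: -1925.8 + 1343.9 + 1720.5 = 1138.6
Services: -703.5 - 192.4 + 232.5 = -663.4
Primary income: -274.4 + 246.0 = -28.4
Secondary income: -191.6
Current account = 1138.6 + (-663.4) + (-28.4) + (-191.6) = 255.2
(Excluded from the current account — financial account: new loans extended by domestic banks to foreign borrowers 374.8, domestic pension funds' purchases of foreign equities 776.0, sale of domestic government bonds to non-residents 1103.6; capital account: sale of embassy land to a foreign government 77.2.)

255.2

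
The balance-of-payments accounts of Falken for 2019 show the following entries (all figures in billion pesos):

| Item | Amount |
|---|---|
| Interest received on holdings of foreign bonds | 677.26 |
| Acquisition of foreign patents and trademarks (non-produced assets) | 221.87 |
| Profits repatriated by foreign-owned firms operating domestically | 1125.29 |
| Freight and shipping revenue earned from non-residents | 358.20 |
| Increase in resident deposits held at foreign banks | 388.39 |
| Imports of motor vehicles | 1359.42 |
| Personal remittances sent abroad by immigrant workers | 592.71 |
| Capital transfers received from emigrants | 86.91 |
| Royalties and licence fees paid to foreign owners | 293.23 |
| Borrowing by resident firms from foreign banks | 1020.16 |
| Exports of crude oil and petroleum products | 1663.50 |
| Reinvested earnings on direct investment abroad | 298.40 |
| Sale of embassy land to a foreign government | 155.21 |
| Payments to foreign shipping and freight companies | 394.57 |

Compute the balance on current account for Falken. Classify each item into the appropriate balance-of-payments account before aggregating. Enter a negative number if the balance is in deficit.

Goods: 1663.50 - 1359.42 = 304.08
Services: -394.57 + 358.20 - 293.23 = -329.60
Primary income: -1125.29 + 298.40 + 677.26 = -149.63
Secondary income: -592.71
Current account = 304.08 + (-329.60) + (-149.63) + (-592.71) = -767.86
(Excluded from the current account — capital account: acquisition of foreign patents and trademarks (non-produced assets) 221.87, capital transfers received from emigrants 86.91, sale of embassy land to a foreign government 155.21; financial account: increase in resident deposits held at foreign banks 388.39, borrowing by resident firms from foreign banks 1020.16.)

-767.86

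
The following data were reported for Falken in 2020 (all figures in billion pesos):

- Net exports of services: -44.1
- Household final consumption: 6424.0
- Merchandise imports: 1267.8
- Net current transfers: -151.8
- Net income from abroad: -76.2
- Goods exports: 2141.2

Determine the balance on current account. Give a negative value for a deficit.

Goods balance = 2141.2 - 1267.8 = 873.4
Services balance = -44.1
Trade balance (goods + services) = 873.4 + (-44.1) = 829.3
Net primary income = -76.2
Net secondary income = -151.8
Current account = 829.3 + (-76.2) + (-151.8) = 601.3

601.3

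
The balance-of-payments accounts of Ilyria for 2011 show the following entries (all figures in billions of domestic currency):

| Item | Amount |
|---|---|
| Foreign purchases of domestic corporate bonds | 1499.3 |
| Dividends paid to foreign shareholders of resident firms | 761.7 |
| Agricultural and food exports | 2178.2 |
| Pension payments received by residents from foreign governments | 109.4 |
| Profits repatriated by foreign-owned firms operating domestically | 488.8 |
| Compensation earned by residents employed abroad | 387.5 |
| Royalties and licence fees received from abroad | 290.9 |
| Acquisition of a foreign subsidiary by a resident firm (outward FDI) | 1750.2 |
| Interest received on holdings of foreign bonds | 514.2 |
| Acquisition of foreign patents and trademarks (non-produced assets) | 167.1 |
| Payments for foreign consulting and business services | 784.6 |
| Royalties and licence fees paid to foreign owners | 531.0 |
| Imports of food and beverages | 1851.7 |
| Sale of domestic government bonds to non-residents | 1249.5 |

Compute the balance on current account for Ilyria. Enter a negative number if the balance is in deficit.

Goods: 2178.2 - 1851.7 = 326.5
Services: -784.6 - 531.0 + 290.9 = -1024.7
Primary income: -488.8 - 761.7 + 514.2 + 387.5 = -348.8
Secondary income: 109.4
Current account = 326.5 + (-1024.7) + (-348.8) + 109.4 = -937.6
(Excluded from the current account — financial account: foreign purchases of domestic corporate bonds 1499.3, acquisition of a foreign subsidiary by a resident firm (outward FDI) 1750.2, sale of domestic government bonds to non-residents 1249.5; capital account: acquisition of foreign patents and trademarks (non-produced assets) 167.1.)

-937.6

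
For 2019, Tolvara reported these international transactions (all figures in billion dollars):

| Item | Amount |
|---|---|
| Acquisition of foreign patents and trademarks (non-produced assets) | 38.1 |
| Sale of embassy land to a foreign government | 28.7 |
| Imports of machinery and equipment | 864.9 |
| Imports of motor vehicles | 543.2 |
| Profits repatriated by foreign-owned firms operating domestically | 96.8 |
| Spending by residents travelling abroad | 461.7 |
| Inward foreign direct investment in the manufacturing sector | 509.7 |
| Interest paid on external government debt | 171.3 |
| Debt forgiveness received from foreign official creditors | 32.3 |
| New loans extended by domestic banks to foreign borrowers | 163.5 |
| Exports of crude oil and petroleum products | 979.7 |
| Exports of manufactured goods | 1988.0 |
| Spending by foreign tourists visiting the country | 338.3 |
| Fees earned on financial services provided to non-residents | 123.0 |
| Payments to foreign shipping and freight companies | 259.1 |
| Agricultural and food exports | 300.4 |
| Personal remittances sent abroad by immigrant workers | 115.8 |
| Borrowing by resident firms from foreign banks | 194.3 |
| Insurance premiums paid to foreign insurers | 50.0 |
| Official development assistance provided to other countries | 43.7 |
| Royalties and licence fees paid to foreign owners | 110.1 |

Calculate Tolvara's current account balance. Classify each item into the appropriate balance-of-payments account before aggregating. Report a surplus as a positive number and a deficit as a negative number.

Goods: -864.9 + 979.7 - 543.2 + 1988.0 + 300.4 = 1860.0
Services: -50.0 - 259.1 + 338.3 + 123.0 - 110.1 - 461.7 = -419.6
Primary income: -171.3 - 96.8 = -268.1
Secondary income: -115.8 - 43.7 = -159.5
Current account = 1860.0 + (-419.6) + (-268.1) + (-159.5) = 1012.8
(Excluded from the current account — capital account: acquisition of foreign patents and trademarks (non-produced assets) 38.1, sale of embassy land to a foreign government 28.7, debt forgiveness received from foreign official creditors 32.3; financial account: inward foreign direct investment in the manufacturing sector 509.7, new loans extended by domestic banks to foreign borrowers 163.5, borrowing by resident firms from foreign banks 194.3.)

1012.8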